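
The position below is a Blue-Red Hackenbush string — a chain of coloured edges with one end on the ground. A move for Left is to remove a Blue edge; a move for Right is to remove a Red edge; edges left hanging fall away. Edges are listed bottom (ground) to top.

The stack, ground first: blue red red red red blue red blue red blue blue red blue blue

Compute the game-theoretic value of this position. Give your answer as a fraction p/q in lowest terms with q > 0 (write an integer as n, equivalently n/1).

695/8192

Prefix values for blue red red red red blue red blue red blue blue red blue blue via {L|R} + simplicity:
b: Left { 0 }, Right { none } — simplest 1
br: Left { 0 }, Right { 1 } — simplest 1/2
brr: Left { 0 }, Right { 1/2,1 } — simplest 1/4
brrr: Left { 0 }, Right { 1/4,1/2,1 } — simplest 1/8
brrrr: Left { 0 }, Right { 1/8,1/4,1/2,1 } — simplest 1/16
brrrrb: Left { 0,1/16 }, Right { 1/8,1/4,1/2,1 } — simplest 3/32
brrrrbr: Left { 0,1/16 }, Right { 3/32,1/8,1/4,1/2,1 } — simplest 5/64
brrrrbrb: Left { 0,1/16,5/64 }, Right { 3/32,1/8,1/4,1/2,1 } — simplest 11/128
brrrrbrbr: Left { 0,1/16,5/64 }, Right { 11/128,3/32,1/8,1/4,1/2,1 } — simplest 21/256
brrrrbrbrb: Left { 0,1/16,5/64,21/256 }, Right { 11/128,3/32,1/8,1/4,1/2,1 } — simplest 43/512
brrrrbrbrbb: Left { 0,1/16,5/64,21/256,43/512 }, Right { 11/128,3/32,1/8,1/4,1/2,1 } — simplest 87/1024
brrrrbrbrbbr: Left { 0,1/16,5/64,21/256,43/512 }, Right { 87/1024,11/128,3/32,1/8,1/4,1/2,1 } — simplest 173/2048
brrrrbrbrbbrb: Left { 0,1/16,5/64,21/256,43/512,173/2048 }, Right { 87/1024,11/128,3/32,1/8,1/4,1/2,1 } — simplest 347/4096
brrrrbrbrbbrbb: Left { 0,1/16,5/64,21/256,43/512,173/2048,347/4096 }, Right { 87/1024,11/128,3/32,1/8,1/4,1/2,1 } — simplest 695/8192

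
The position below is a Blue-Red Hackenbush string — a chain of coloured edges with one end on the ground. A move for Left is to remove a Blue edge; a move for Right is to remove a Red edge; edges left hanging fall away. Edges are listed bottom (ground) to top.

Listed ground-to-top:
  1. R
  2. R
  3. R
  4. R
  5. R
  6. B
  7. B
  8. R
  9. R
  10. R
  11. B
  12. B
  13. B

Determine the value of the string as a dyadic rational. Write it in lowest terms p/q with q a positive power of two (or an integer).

-1137/256

Build val(s[:k]) for k = 1..13, string s = R R R R R B B R R R B B B.
R: Left { — }, Right { 0 } => simplest -1
RR: Left { — }, Right { -1 0 } => simplest -2
RRR: Left { — }, Right { -2 -1 0 } => simplest -3
RRRR: Left { — }, Right { -3 -2 -1 0 } => simplest -4
RRRRR: Left { — }, Right { -4 -3 -2 -1 0 } => simplest -5
RRRRRB: Left { -5 }, Right { -4 -3 -2 -1 0 } => simplest -9/2
RRRRRBB: Left { -5 -9/2 }, Right { -4 -3 -2 -1 0 } => simplest -17/4
RRRRRBBR: Left { -5 -9/2 }, Right { -17/4 -4 -3 -2 -1 0 } => simplest -35/8
RRRRRBBRR: Left { -5 -9/2 }, Right { -35/8 -17/4 -4 -3 -2 -1 0 } => simplest -71/16
RRRRRBBRRR: Left { -5 -9/2 }, Right { -71/16 -35/8 -17/4 -4 -3 -2 -1 0 } => simplest -143/32
RRRRRBBRRRB: Left { -5 -9/2 -143/32 }, Right { -71/16 -35/8 -17/4 -4 -3 -2 -1 0 } => simplest -285/64
RRRRRBBRRRBB: Left { -5 -9/2 -143/32 -285/64 }, Right { -71/16 -35/8 -17/4 -4 -3 -2 -1 0 } => simplest -569/128
RRRRRBBRRRBBB: Left { -5 -9/2 -143/32 -285/64 -569/128 }, Right { -71/16 -35/8 -17/4 -4 -3 -2 -1 0 } => simplest -1137/256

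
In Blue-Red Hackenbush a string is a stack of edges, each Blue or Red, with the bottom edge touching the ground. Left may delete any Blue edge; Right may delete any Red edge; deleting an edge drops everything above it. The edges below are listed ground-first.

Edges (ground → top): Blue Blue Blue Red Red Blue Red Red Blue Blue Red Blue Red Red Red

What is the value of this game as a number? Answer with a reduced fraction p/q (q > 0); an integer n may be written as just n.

Prefix values for Blue Blue Blue Red Red Blue Red Red Blue Blue Red Blue Red Red Red via {L|R} + simplicity:
edge 1 of 15 (Blue): { 0 | none } ⇒ 1
edge 2 of 15 (Blue): { 0, 1 | none } ⇒ 2
edge 3 of 15 (Blue): { 0, 1, 2 | none } ⇒ 3
edge 4 of 15 (Red): { 0, 1, 2 | 3 } ⇒ 5/2
edge 5 of 15 (Red): { 0, 1, 2 | 5/2, 3 } ⇒ 9/4
edge 6 of 15 (Blue): { 0, 1, 2, 9/4 | 5/2, 3 } ⇒ 19/8
edge 7 of 15 (Red): { 0, 1, 2, 9/4 | 19/8, 5/2, 3 } ⇒ 37/16
edge 8 of 15 (Red): { 0, 1, 2, 9/4 | 37/16, 19/8, 5/2, 3 } ⇒ 73/32
edge 9 of 15 (Blue): { 0, 1, 2, 9/4, 73/32 | 37/16, 19/8, 5/2, 3 } ⇒ 147/64
edge 10 of 15 (Blue): { 0, 1, 2, 9/4, 73/32, 147/64 | 37/16, 19/8, 5/2, 3 } ⇒ 295/128
edge 11 of 15 (Red): { 0, 1, 2, 9/4, 73/32, 147/64 | 295/128, 37/16, 19/8, 5/2, 3 } ⇒ 589/256
edge 12 of 15 (Blue): { 0, 1, 2, 9/4, 73/32, 147/64, 589/256 | 295/128, 37/16, 19/8, 5/2, 3 } ⇒ 1179/512
edge 13 of 15 (Red): { 0, 1, 2, 9/4, 73/32, 147/64, 589/256 | 1179/512, 295/128, 37/16, 19/8, 5/2, 3 } ⇒ 2357/1024
edge 14 of 15 (Red): { 0, 1, 2, 9/4, 73/32, 147/64, 589/256 | 2357/1024, 1179/512, 295/128, 37/16, 19/8, 5/2, 3 } ⇒ 4713/2048
edge 15 of 15 (Red): { 0, 1, 2, 9/4, 73/32, 147/64, 589/256 | 4713/2048, 2357/1024, 1179/512, 295/128, 37/16, 19/8, 5/2, 3 } ⇒ 9425/4096

9425/4096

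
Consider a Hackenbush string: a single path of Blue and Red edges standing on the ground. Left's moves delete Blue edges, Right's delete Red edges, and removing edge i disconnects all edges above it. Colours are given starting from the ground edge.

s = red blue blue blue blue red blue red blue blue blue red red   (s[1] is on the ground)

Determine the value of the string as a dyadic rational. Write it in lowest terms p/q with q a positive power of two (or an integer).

1 of 13 · r · max L −∞ · min R 0 so -1
2 of 13 · rb · max L -1 · min R 0 so -1/2
3 of 13 · rbb · max L -1/2 · min R 0 so -1/4
4 of 13 · rbbb · max L -1/4 · min R 0 so -1/8
5 of 13 · rbbbb · max L -1/8 · min R 0 so -1/16
6 of 13 · rbbbbr · max L -1/8 · min R -1/16 so -3/32
7 of 13 · rbbbbrb · max L -3/32 · min R -1/16 so -5/64
8 of 13 · rbbbbrbr · max L -3/32 · min R -5/64 so -11/128
9 of 13 · rbbbbrbrb · max L -11/128 · min R -5/64 so -21/256
10 of 13 · rbbbbrbrbb · max L -21/256 · min R -5/64 so -41/512
11 of 13 · rbbbbrbrbbb · max L -41/512 · min R -5/64 so -81/1024
12 of 13 · rbbbbrbrbbbr · max L -41/512 · min R -81/1024 so -163/2048
13 of 13 · rbbbbrbrbbbrr · max L -41/512 · min R -163/2048 so -327/4096

-327/4096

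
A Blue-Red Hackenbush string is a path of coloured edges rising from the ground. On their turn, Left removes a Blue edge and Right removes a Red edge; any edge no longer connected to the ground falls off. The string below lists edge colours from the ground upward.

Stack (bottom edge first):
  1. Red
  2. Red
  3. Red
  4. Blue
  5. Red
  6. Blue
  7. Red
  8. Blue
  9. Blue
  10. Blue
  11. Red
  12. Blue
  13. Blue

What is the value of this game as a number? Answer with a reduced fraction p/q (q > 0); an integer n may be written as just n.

Build value(s[:k]) for k = 1..13, string s = Red Red Red Blue Red Blue Red Blue Blue Blue Red Blue Blue.
value(R) = { none | 0 } ⇒ -1
value(RR) = { none | -1 0 } ⇒ -2
value(RRR) = { none | -2 -1 0 } ⇒ -3
value(RRRB) = { -3 | -2 -1 0 } ⇒ -5/2
value(RRRBR) = { -3 | -5/2 -2 -1 0 } ⇒ -11/4
value(RRRBRB) = { -3 -11/4 | -5/2 -2 -1 0 } ⇒ -21/8
value(RRRBRBR) = { -3 -11/4 | -21/8 -5/2 -2 -1 0 } ⇒ -43/16
value(RRRBRBRB) = { -3 -11/4 -43/16 | -21/8 -5/2 -2 -1 0 } ⇒ -85/32
value(RRRBRBRBB) = { -3 -11/4 -43/16 -85/32 | -21/8 -5/2 -2 -1 0 } ⇒ -169/64
value(RRRBRBRBBB) = { -3 -11/4 -43/16 -85/32 -169/64 | -21/8 -5/2 -2 -1 0 } ⇒ -337/128
value(RRRBRBRBBBR) = { -3 -11/4 -43/16 -85/32 -169/64 | -337/128 -21/8 -5/2 -2 -1 0 } ⇒ -675/256
value(RRRBRBRBBBRB) = { -3 -11/4 -43/16 -85/32 -169/64 -675/256 | -337/128 -21/8 -5/2 -2 -1 0 } ⇒ -1349/512
value(RRRBRBRBBBRBB) = { -3 -11/4 -43/16 -85/32 -169/64 -675/256 -1349/512 | -337/128 -21/8 -5/2 -2 -1 0 } ⇒ -2697/1024

-2697/1024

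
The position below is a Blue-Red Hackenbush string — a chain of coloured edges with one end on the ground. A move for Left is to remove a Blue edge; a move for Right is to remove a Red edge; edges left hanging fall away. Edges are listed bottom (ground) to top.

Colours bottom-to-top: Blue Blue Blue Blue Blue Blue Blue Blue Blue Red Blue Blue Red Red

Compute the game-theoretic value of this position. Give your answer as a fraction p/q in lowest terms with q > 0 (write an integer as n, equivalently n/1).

281/32

edge 1 of 14 (Blue): { 0 | · } -> 1
edge 2 of 14 (Blue): { 0 1 | · } -> 2
edge 3 of 14 (Blue): { 0 1 2 | · } -> 3
edge 4 of 14 (Blue): { 0 1 2 3 | · } -> 4
edge 5 of 14 (Blue): { 0 1 2 3 4 | · } -> 5
edge 6 of 14 (Blue): { 0 1 2 3 4 5 | · } -> 6
edge 7 of 14 (Blue): { 0 1 2 3 4 5 6 | · } -> 7
edge 8 of 14 (Blue): { 0 1 2 3 4 5 6 7 | · } -> 8
edge 9 of 14 (Blue): { 0 1 2 3 4 5 6 7 8 | · } -> 9
edge 10 of 14 (Red): { 0 1 2 3 4 5 6 7 8 | 9 } -> 17/2
edge 11 of 14 (Blue): { 0 1 2 3 4 5 6 7 8 17/2 | 9 } -> 35/4
edge 12 of 14 (Blue): { 0 1 2 3 4 5 6 7 8 17/2 35/4 | 9 } -> 71/8
edge 13 of 14 (Red): { 0 1 2 3 4 5 6 7 8 17/2 35/4 | 71/8 9 } -> 141/16
edge 14 of 14 (Red): { 0 1 2 3 4 5 6 7 8 17/2 35/4 | 141/16 71/8 9 } -> 281/32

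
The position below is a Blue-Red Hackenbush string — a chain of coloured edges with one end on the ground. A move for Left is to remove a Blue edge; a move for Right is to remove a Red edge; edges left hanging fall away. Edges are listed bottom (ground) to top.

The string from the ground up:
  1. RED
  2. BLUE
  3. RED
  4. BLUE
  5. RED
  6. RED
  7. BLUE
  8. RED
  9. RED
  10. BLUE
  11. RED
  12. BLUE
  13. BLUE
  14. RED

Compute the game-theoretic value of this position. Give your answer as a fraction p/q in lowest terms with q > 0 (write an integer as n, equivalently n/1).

R: Left { (no moves) }, Right { 0 } -> simplest -1
RB: Left { -1 }, Right { 0 } -> simplest -1/2
RBR: Left { -1 }, Right { -1/2, 0 } -> simplest -3/4
RBRB: Left { -1, -3/4 }, Right { -1/2, 0 } -> simplest -5/8
RBRBR: Left { -1, -3/4 }, Right { -5/8, -1/2, 0 } -> simplest -11/16
RBRBRR: Left { -1, -3/4 }, Right { -11/16, -5/8, -1/2, 0 } -> simplest -23/32
RBRBRRB: Left { -1, -3/4, -23/32 }, Right { -11/16, -5/8, -1/2, 0 } -> simplest -45/64
RBRBRRBR: Left { -1, -3/4, -23/32 }, Right { -45/64, -11/16, -5/8, -1/2, 0 } -> simplest -91/128
RBRBRRBRR: Left { -1, -3/4, -23/32 }, Right { -91/128, -45/64, -11/16, -5/8, -1/2, 0 } -> simplest -183/256
RBRBRRBRRB: Left { -1, -3/4, -23/32, -183/256 }, Right { -91/128, -45/64, -11/16, -5/8, -1/2, 0 } -> simplest -365/512
RBRBRRBRRBR: Left { -1, -3/4, -23/32, -183/256 }, Right { -365/512, -91/128, -45/64, -11/16, -5/8, -1/2, 0 } -> simplest -731/1024
RBRBRRBRRBRB: Left { -1, -3/4, -23/32, -183/256, -731/1024 }, Right { -365/512, -91/128, -45/64, -11/16, -5/8, -1/2, 0 } -> simplest -1461/2048
RBRBRRBRRBRBB: Left { -1, -3/4, -23/32, -183/256, -731/1024, -1461/2048 }, Right { -365/512, -91/128, -45/64, -11/16, -5/8, -1/2, 0 } -> simplest -2921/4096
RBRBRRBRRBRBBR: Left { -1, -3/4, -23/32, -183/256, -731/1024, -1461/2048 }, Right { -2921/4096, -365/512, -91/128, -45/64, -11/16, -5/8, -1/2, 0 } -> simplest -5843/8192

-5843/8192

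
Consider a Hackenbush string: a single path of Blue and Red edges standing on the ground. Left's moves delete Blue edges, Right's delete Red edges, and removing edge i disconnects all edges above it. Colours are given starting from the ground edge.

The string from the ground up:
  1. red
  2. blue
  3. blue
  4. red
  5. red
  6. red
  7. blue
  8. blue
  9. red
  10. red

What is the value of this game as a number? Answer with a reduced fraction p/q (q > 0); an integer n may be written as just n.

step 1: add red to get r; options L={ · } R={ 0 } = -1
step 2: add blue to get rb; options L={ -1 } R={ 0 } = -1/2
step 3: add blue to get rbb; options L={ -1 -1/2 } R={ 0 } = -1/4
step 4: add red to get rbbr; options L={ -1 -1/2 } R={ -1/4 0 } = -3/8
step 5: add red to get rbbrr; options L={ -1 -1/2 } R={ -3/8 -1/4 0 } = -7/16
step 6: add red to get rbbrrr; options L={ -1 -1/2 } R={ -7/16 -3/8 -1/4 0 } = -15/32
step 7: add blue to get rbbrrrb; options L={ -1 -1/2 -15/32 } R={ -7/16 -3/8 -1/4 0 } = -29/64
step 8: add blue to get rbbrrrbb; options L={ -1 -1/2 -15/32 -29/64 } R={ -7/16 -3/8 -1/4 0 } = -57/128
step 9: add red to get rbbrrrbbr; options L={ -1 -1/2 -15/32 -29/64 } R={ -57/128 -7/16 -3/8 -1/4 0 } = -115/256
step 10: add red to get rbbrrrbbrr; options L={ -1 -1/2 -15/32 -29/64 } R={ -115/256 -57/128 -7/16 -3/8 -1/4 0 } = -231/512

-231/512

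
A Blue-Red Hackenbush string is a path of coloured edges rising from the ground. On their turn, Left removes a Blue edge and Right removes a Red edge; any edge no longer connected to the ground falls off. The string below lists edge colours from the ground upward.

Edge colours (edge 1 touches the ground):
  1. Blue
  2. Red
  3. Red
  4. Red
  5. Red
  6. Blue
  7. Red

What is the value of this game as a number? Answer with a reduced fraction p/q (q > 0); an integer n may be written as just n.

5/64

Recurse on prefixes of the 7-edge string Blue Red Red Red Red Blue Red:
1 of 7 · B · max L 0 · min R +∞ so 1
2 of 7 · BR · max L 0 · min R 1 so 1/2
3 of 7 · BRR · max L 0 · min R 1/2 so 1/4
4 of 7 · BRRR · max L 0 · min R 1/4 so 1/8
5 of 7 · BRRRR · max L 0 · min R 1/8 so 1/16
6 of 7 · BRRRRB · max L 1/16 · min R 1/8 so 3/32
7 of 7 · BRRRRBR · max L 1/16 · min R 3/32 so 5/64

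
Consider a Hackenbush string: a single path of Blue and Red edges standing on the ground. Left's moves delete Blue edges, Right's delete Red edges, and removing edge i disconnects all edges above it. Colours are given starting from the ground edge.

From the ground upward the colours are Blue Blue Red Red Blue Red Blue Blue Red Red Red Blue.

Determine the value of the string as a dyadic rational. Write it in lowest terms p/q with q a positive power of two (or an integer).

1379/1024

v_1 [B]  L=[0]  R=[·]  gives 1
v_2 [BB]  L=[0, 1]  R=[·]  gives 2
v_3 [BBR]  L=[0, 1]  R=[2]  gives 3/2
v_4 [BBRR]  L=[0, 1]  R=[3/2, 2]  gives 5/4
v_5 [BBRRB]  L=[0, 1, 5/4]  R=[3/2, 2]  gives 11/8
v_6 [BBRRBR]  L=[0, 1, 5/4]  R=[11/8, 3/2, 2]  gives 21/16
v_7 [BBRRBRB]  L=[0, 1, 5/4, 21/16]  R=[11/8, 3/2, 2]  gives 43/32
v_8 [BBRRBRBB]  L=[0, 1, 5/4, 21/16, 43/32]  R=[11/8, 3/2, 2]  gives 87/64
v_9 [BBRRBRBBR]  L=[0, 1, 5/4, 21/16, 43/32]  R=[87/64, 11/8, 3/2, 2]  gives 173/128
v_10 [BBRRBRBBRR]  L=[0, 1, 5/4, 21/16, 43/32]  R=[173/128, 87/64, 11/8, 3/2, 2]  gives 345/256
v_11 [BBRRBRBBRRR]  L=[0, 1, 5/4, 21/16, 43/32]  R=[345/256, 173/128, 87/64, 11/8, 3/2, 2]  gives 689/512
v_12 [BBRRBRBBRRRB]  L=[0, 1, 5/4, 21/16, 43/32, 689/512]  R=[345/256, 173/128, 87/64, 11/8, 3/2, 2]  gives 1379/1024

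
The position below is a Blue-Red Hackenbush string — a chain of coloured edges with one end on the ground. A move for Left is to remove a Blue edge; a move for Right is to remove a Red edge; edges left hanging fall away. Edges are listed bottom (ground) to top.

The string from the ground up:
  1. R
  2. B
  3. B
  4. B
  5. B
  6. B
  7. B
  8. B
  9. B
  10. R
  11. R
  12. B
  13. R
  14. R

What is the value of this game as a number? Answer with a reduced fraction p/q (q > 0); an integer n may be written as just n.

-55/8192

Prefix values for R B B B B B B B B R R B R R via {L|R} + simplicity:
G(R) = { — | 0 } => -1
G(RB) = { -1 | 0 } => -1/2
G(RBB) = { -1; -1/2 | 0 } => -1/4
G(RBBB) = { -1; -1/2; -1/4 | 0 } => -1/8
G(RBBBB) = { -1; -1/2; -1/4; -1/8 | 0 } => -1/16
G(RBBBBB) = { -1; -1/2; -1/4; -1/8; -1/16 | 0 } => -1/32
G(RBBBBBB) = { -1; -1/2; -1/4; -1/8; -1/16; -1/32 | 0 } => -1/64
G(RBBBBBBB) = { -1; -1/2; -1/4; -1/8; -1/16; -1/32; -1/64 | 0 } => -1/128
G(RBBBBBBBB) = { -1; -1/2; -1/4; -1/8; -1/16; -1/32; -1/64; -1/128 | 0 } => -1/256
G(RBBBBBBBBR) = { -1; -1/2; -1/4; -1/8; -1/16; -1/32; -1/64; -1/128 | -1/256; 0 } => -3/512
G(RBBBBBBBBRR) = { -1; -1/2; -1/4; -1/8; -1/16; -1/32; -1/64; -1/128 | -3/512; -1/256; 0 } => -7/1024
G(RBBBBBBBBRRB) = { -1; -1/2; -1/4; -1/8; -1/16; -1/32; -1/64; -1/128; -7/1024 | -3/512; -1/256; 0 } => -13/2048
G(RBBBBBBBBRRBR) = { -1; -1/2; -1/4; -1/8; -1/16; -1/32; -1/64; -1/128; -7/1024 | -13/2048; -3/512; -1/256; 0 } => -27/4096
G(RBBBBBBBBRRBRR) = { -1; -1/2; -1/4; -1/8; -1/16; -1/32; -1/64; -1/128; -7/1024 | -27/4096; -13/2048; -3/512; -1/256; 0 } => -55/8192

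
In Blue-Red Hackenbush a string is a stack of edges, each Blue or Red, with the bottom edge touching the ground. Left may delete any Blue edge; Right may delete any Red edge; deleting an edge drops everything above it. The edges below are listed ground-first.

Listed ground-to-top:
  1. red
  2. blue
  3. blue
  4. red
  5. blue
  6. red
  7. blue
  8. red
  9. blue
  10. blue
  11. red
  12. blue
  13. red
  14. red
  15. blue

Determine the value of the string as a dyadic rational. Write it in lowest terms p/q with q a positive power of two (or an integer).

Build v(s[:k]) for k = 1..15, string s = red blue blue red blue red blue red blue blue red blue red red blue.
v_1 [r]  L=[none]  R=[0]  so -1
v_2 [rb]  L=[-1]  R=[0]  so -1/2
v_3 [rbb]  L=[-1, -1/2]  R=[0]  so -1/4
v_4 [rbbr]  L=[-1, -1/2]  R=[-1/4, 0]  so -3/8
v_5 [rbbrb]  L=[-1, -1/2, -3/8]  R=[-1/4, 0]  so -5/16
v_6 [rbbrbr]  L=[-1, -1/2, -3/8]  R=[-5/16, -1/4, 0]  so -11/32
v_7 [rbbrbrb]  L=[-1, -1/2, -3/8, -11/32]  R=[-5/16, -1/4, 0]  so -21/64
v_8 [rbbrbrbr]  L=[-1, -1/2, -3/8, -11/32]  R=[-21/64, -5/16, -1/4, 0]  so -43/128
v_9 [rbbrbrbrb]  L=[-1, -1/2, -3/8, -11/32, -43/128]  R=[-21/64, -5/16, -1/4, 0]  so -85/256
v_10 [rbbrbrbrbb]  L=[-1, -1/2, -3/8, -11/32, -43/128, -85/256]  R=[-21/64, -5/16, -1/4, 0]  so -169/512
v_11 [rbbrbrbrbbr]  L=[-1, -1/2, -3/8, -11/32, -43/128, -85/256]  R=[-169/512, -21/64, -5/16, -1/4, 0]  so -339/1024
v_12 [rbbrbrbrbbrb]  L=[-1, -1/2, -3/8, -11/32, -43/128, -85/256, -339/1024]  R=[-169/512, -21/64, -5/16, -1/4, 0]  so -677/2048
v_13 [rbbrbrbrbbrbr]  L=[-1, -1/2, -3/8, -11/32, -43/128, -85/256, -339/1024]  R=[-677/2048, -169/512, -21/64, -5/16, -1/4, 0]  so -1355/4096
v_14 [rbbrbrbrbbrbrr]  L=[-1, -1/2, -3/8, -11/32, -43/128, -85/256, -339/1024]  R=[-1355/4096, -677/2048, -169/512, -21/64, -5/16, -1/4, 0]  so -2711/8192
v_15 [rbbrbrbrbbrbrrb]  L=[-1, -1/2, -3/8, -11/32, -43/128, -85/256, -339/1024, -2711/8192]  R=[-1355/4096, -677/2048, -169/512, -21/64, -5/16, -1/4, 0]  so -5421/16384

-5421/16384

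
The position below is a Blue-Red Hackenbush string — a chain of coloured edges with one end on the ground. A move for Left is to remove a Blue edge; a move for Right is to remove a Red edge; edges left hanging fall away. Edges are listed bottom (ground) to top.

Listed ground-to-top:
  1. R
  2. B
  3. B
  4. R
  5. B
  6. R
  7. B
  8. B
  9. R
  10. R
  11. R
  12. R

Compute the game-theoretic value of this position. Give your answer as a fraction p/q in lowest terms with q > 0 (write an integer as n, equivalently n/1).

-671/2048

Build v(s[:k]) for k = 1..12, string s = R B B R B R B B R R R R.
R: Left { ∅ }, Right { 0 } gives simplest -1
RB: Left { -1 }, Right { 0 } gives simplest -1/2
RBB: Left { -1,-1/2 }, Right { 0 } gives simplest -1/4
RBBR: Left { -1,-1/2 }, Right { -1/4,0 } gives simplest -3/8
RBBRB: Left { -1,-1/2,-3/8 }, Right { -1/4,0 } gives simplest -5/16
RBBRBR: Left { -1,-1/2,-3/8 }, Right { -5/16,-1/4,0 } gives simplest -11/32
RBBRBRB: Left { -1,-1/2,-3/8,-11/32 }, Right { -5/16,-1/4,0 } gives simplest -21/64
RBBRBRBB: Left { -1,-1/2,-3/8,-11/32,-21/64 }, Right { -5/16,-1/4,0 } gives simplest -41/128
RBBRBRBBR: Left { -1,-1/2,-3/8,-11/32,-21/64 }, Right { -41/128,-5/16,-1/4,0 } gives simplest -83/256
RBBRBRBBRR: Left { -1,-1/2,-3/8,-11/32,-21/64 }, Right { -83/256,-41/128,-5/16,-1/4,0 } gives simplest -167/512
RBBRBRBBRRR: Left { -1,-1/2,-3/8,-11/32,-21/64 }, Right { -167/512,-83/256,-41/128,-5/16,-1/4,0 } gives simplest -335/1024
RBBRBRBBRRRR: Left { -1,-1/2,-3/8,-11/32,-21/64 }, Right { -335/1024,-167/512,-83/256,-41/128,-5/16,-1/4,0 } gives simplest -671/2048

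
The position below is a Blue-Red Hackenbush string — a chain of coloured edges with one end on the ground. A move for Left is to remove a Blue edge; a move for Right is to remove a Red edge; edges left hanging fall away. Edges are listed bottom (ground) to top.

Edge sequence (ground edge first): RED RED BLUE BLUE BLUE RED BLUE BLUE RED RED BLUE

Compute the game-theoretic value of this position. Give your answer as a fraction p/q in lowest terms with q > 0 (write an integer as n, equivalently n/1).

-589/512

step 1: add RED to get R; options L={ (no moves) } R={ 0 } gives -1
step 2: add RED to get RR; options L={ (no moves) } R={ -1; 0 } gives -2
step 3: add BLUE to get RRB; options L={ -2 } R={ -1; 0 } gives -3/2
step 4: add BLUE to get RRBB; options L={ -2; -3/2 } R={ -1; 0 } gives -5/4
step 5: add BLUE to get RRBBB; options L={ -2; -3/2; -5/4 } R={ -1; 0 } gives -9/8
step 6: add RED to get RRBBBR; options L={ -2; -3/2; -5/4 } R={ -9/8; -1; 0 } gives -19/16
step 7: add BLUE to get RRBBBRB; options L={ -2; -3/2; -5/4; -19/16 } R={ -9/8; -1; 0 } gives -37/32
step 8: add BLUE to get RRBBBRBB; options L={ -2; -3/2; -5/4; -19/16; -37/32 } R={ -9/8; -1; 0 } gives -73/64
step 9: add RED to get RRBBBRBBR; options L={ -2; -3/2; -5/4; -19/16; -37/32 } R={ -73/64; -9/8; -1; 0 } gives -147/128
step 10: add RED to get RRBBBRBBRR; options L={ -2; -3/2; -5/4; -19/16; -37/32 } R={ -147/128; -73/64; -9/8; -1; 0 } gives -295/256
step 11: add BLUE to get RRBBBRBBRRB; options L={ -2; -3/2; -5/4; -19/16; -37/32; -295/256 } R={ -147/128; -73/64; -9/8; -1; 0 } gives -589/512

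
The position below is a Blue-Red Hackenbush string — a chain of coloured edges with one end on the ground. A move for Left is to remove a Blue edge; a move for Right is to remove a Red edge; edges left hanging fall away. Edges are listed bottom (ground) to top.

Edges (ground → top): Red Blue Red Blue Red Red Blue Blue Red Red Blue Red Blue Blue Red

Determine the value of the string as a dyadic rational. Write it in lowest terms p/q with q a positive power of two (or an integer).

step 1: add Red to get R; options L={ none } R={ 0 } => -1
step 2: add Blue to get RB; options L={ -1 } R={ 0 } => -1/2
step 3: add Red to get RBR; options L={ -1 } R={ -1/2,0 } => -3/4
step 4: add Blue to get RBRB; options L={ -1,-3/4 } R={ -1/2,0 } => -5/8
step 5: add Red to get RBRBR; options L={ -1,-3/4 } R={ -5/8,-1/2,0 } => -11/16
step 6: add Red to get RBRBRR; options L={ -1,-3/4 } R={ -11/16,-5/8,-1/2,0 } => -23/32
step 7: add Blue to get RBRBRRB; options L={ -1,-3/4,-23/32 } R={ -11/16,-5/8,-1/2,0 } => -45/64
step 8: add Blue to get RBRBRRBB; options L={ -1,-3/4,-23/32,-45/64 } R={ -11/16,-5/8,-1/2,0 } => -89/128
step 9: add Red to get RBRBRRBBR; options L={ -1,-3/4,-23/32,-45/64 } R={ -89/128,-11/16,-5/8,-1/2,0 } => -179/256
step 10: add Red to get RBRBRRBBRR; options L={ -1,-3/4,-23/32,-45/64 } R={ -179/256,-89/128,-11/16,-5/8,-1/2,0 } => -359/512
step 11: add Blue to get RBRBRRBBRRB; options L={ -1,-3/4,-23/32,-45/64,-359/512 } R={ -179/256,-89/128,-11/16,-5/8,-1/2,0 } => -717/1024
step 12: add Red to get RBRBRRBBRRBR; options L={ -1,-3/4,-23/32,-45/64,-359/512 } R={ -717/1024,-179/256,-89/128,-11/16,-5/8,-1/2,0 } => -1435/2048
step 13: add Blue to get RBRBRRBBRRBRB; options L={ -1,-3/4,-23/32,-45/64,-359/512,-1435/2048 } R={ -717/1024,-179/256,-89/128,-11/16,-5/8,-1/2,0 } => -2869/4096
step 14: add Blue to get RBRBRRBBRRBRBB; options L={ -1,-3/4,-23/32,-45/64,-359/512,-1435/2048,-2869/4096 } R={ -717/1024,-179/256,-89/128,-11/16,-5/8,-1/2,0 } => -5737/8192
step 15: add Red to get RBRBRRBBRRBRBBR; options L={ -1,-3/4,-23/32,-45/64,-359/512,-1435/2048,-2869/4096 } R={ -5737/8192,-717/1024,-179/256,-89/128,-11/16,-5/8,-1/2,0 } => -11475/16384

-11475/16384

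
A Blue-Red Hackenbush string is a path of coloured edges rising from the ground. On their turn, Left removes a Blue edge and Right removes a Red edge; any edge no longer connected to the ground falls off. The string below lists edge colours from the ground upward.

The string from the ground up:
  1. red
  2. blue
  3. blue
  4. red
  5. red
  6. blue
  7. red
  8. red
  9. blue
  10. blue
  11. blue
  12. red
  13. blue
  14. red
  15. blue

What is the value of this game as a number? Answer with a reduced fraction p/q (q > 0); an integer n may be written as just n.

Recurse on prefixes of the 15-edge string red blue blue red red blue red red blue blue blue red blue red blue:
step 1: add red to get r; options L={ — } R={ 0 } → -1
step 2: add blue to get rb; options L={ -1 } R={ 0 } → -1/2
step 3: add blue to get rbb; options L={ -1; -1/2 } R={ 0 } → -1/4
step 4: add red to get rbbr; options L={ -1; -1/2 } R={ -1/4; 0 } → -3/8
step 5: add red to get rbbrr; options L={ -1; -1/2 } R={ -3/8; -1/4; 0 } → -7/16
step 6: add blue to get rbbrrb; options L={ -1; -1/2; -7/16 } R={ -3/8; -1/4; 0 } → -13/32
step 7: add red to get rbbrrbr; options L={ -1; -1/2; -7/16 } R={ -13/32; -3/8; -1/4; 0 } → -27/64
step 8: add red to get rbbrrbrr; options L={ -1; -1/2; -7/16 } R={ -27/64; -13/32; -3/8; -1/4; 0 } → -55/128
step 9: add blue to get rbbrrbrrb; options L={ -1; -1/2; -7/16; -55/128 } R={ -27/64; -13/32; -3/8; -1/4; 0 } → -109/256
step 10: add blue to get rbbrrbrrbb; options L={ -1; -1/2; -7/16; -55/128; -109/256 } R={ -27/64; -13/32; -3/8; -1/4; 0 } → -217/512
step 11: add blue to get rbbrrbrrbbb; options L={ -1; -1/2; -7/16; -55/128; -109/256; -217/512 } R={ -27/64; -13/32; -3/8; -1/4; 0 } → -433/1024
step 12: add red to get rbbrrbrrbbbr; options L={ -1; -1/2; -7/16; -55/128; -109/256; -217/512 } R={ -433/1024; -27/64; -13/32; -3/8; -1/4; 0 } → -867/2048
step 13: add blue to get rbbrrbrrbbbrb; options L={ -1; -1/2; -7/16; -55/128; -109/256; -217/512; -867/2048 } R={ -433/1024; -27/64; -13/32; -3/8; -1/4; 0 } → -1733/4096
step 14: add red to get rbbrrbrrbbbrbr; options L={ -1; -1/2; -7/16; -55/128; -109/256; -217/512; -867/2048 } R={ -1733/4096; -433/1024; -27/64; -13/32; -3/8; -1/4; 0 } → -3467/8192
step 15: add blue to get rbbrrbrrbbbrbrb; options L={ -1; -1/2; -7/16; -55/128; -109/256; -217/512; -867/2048; -3467/8192 } R={ -1733/4096; -433/1024; -27/64; -13/32; -3/8; -1/4; 0 } → -6933/16384

-6933/16384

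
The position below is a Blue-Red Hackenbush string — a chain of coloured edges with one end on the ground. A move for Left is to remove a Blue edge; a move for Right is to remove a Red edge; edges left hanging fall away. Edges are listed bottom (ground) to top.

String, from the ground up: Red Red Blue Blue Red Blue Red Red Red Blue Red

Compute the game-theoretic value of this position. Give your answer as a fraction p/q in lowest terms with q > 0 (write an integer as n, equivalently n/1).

-699/512

step 1: add Red to get R; options L={ ∅ } R={ 0 } -> -1
step 2: add Red to get RR; options L={ ∅ } R={ -1,0 } -> -2
step 3: add Blue to get RRB; options L={ -2 } R={ -1,0 } -> -3/2
step 4: add Blue to get RRBB; options L={ -2,-3/2 } R={ -1,0 } -> -5/4
step 5: add Red to get RRBBR; options L={ -2,-3/2 } R={ -5/4,-1,0 } -> -11/8
step 6: add Blue to get RRBBRB; options L={ -2,-3/2,-11/8 } R={ -5/4,-1,0 } -> -21/16
step 7: add Red to get RRBBRBR; options L={ -2,-3/2,-11/8 } R={ -21/16,-5/4,-1,0 } -> -43/32
step 8: add Red to get RRBBRBRR; options L={ -2,-3/2,-11/8 } R={ -43/32,-21/16,-5/4,-1,0 } -> -87/64
step 9: add Red to get RRBBRBRRR; options L={ -2,-3/2,-11/8 } R={ -87/64,-43/32,-21/16,-5/4,-1,0 } -> -175/128
step 10: add Blue to get RRBBRBRRRB; options L={ -2,-3/2,-11/8,-175/128 } R={ -87/64,-43/32,-21/16,-5/4,-1,0 } -> -349/256
step 11: add Red to get RRBBRBRRRBR; options L={ -2,-3/2,-11/8,-175/128 } R={ -349/256,-87/64,-43/32,-21/16,-5/4,-1,0 } -> -699/512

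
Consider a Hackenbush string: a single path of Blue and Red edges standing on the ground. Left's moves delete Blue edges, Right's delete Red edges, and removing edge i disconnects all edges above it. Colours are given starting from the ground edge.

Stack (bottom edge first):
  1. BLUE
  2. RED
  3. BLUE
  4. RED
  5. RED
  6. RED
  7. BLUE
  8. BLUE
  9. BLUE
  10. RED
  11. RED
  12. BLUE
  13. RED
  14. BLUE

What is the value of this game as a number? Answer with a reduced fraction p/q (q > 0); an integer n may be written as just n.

4555/8192

Build g(s[:k]) for k = 1..14, string s = BLUE RED BLUE RED RED RED BLUE BLUE BLUE RED RED BLUE RED BLUE.
B: Left { 0 }, Right {  } so simplest 1
BR: Left { 0 }, Right { 1 } so simplest 1/2
BRB: Left { 0 1/2 }, Right { 1 } so simplest 3/4
BRBR: Left { 0 1/2 }, Right { 3/4 1 } so simplest 5/8
BRBRR: Left { 0 1/2 }, Right { 5/8 3/4 1 } so simplest 9/16
BRBRRR: Left { 0 1/2 }, Right { 9/16 5/8 3/4 1 } so simplest 17/32
BRBRRRB: Left { 0 1/2 17/32 }, Right { 9/16 5/8 3/4 1 } so simplest 35/64
BRBRRRBB: Left { 0 1/2 17/32 35/64 }, Right { 9/16 5/8 3/4 1 } so simplest 71/128
BRBRRRBBB: Left { 0 1/2 17/32 35/64 71/128 }, Right { 9/16 5/8 3/4 1 } so simplest 143/256
BRBRRRBBBR: Left { 0 1/2 17/32 35/64 71/128 }, Right { 143/256 9/16 5/8 3/4 1 } so simplest 285/512
BRBRRRBBBRR: Left { 0 1/2 17/32 35/64 71/128 }, Right { 285/512 143/256 9/16 5/8 3/4 1 } so simplest 569/1024
BRBRRRBBBRRB: Left { 0 1/2 17/32 35/64 71/128 569/1024 }, Right { 285/512 143/256 9/16 5/8 3/4 1 } so simplest 1139/2048
BRBRRRBBBRRBR: Left { 0 1/2 17/32 35/64 71/128 569/1024 }, Right { 1139/2048 285/512 143/256 9/16 5/8 3/4 1 } so simplest 2277/4096
BRBRRRBBBRRBRB: Left { 0 1/2 17/32 35/64 71/128 569/1024 2277/4096 }, Right { 1139/2048 285/512 143/256 9/16 5/8 3/4 1 } so simplest 4555/8192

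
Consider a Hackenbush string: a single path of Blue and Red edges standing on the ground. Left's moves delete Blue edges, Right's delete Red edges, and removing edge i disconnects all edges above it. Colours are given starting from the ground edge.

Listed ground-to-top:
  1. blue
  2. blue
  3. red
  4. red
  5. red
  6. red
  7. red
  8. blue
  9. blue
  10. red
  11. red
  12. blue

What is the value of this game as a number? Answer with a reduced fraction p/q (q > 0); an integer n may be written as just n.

1 of 12 · b · max L 0 · min R +∞ -> 1
2 of 12 · bb · max L 1 · min R +∞ -> 2
3 of 12 · bbr · max L 1 · min R 2 -> 3/2
4 of 12 · bbrr · max L 1 · min R 3/2 -> 5/4
5 of 12 · bbrrr · max L 1 · min R 5/4 -> 9/8
6 of 12 · bbrrrr · max L 1 · min R 9/8 -> 17/16
7 of 12 · bbrrrrr · max L 1 · min R 17/16 -> 33/32
8 of 12 · bbrrrrrb · max L 33/32 · min R 17/16 -> 67/64
9 of 12 · bbrrrrrbb · max L 67/64 · min R 17/16 -> 135/128
10 of 12 · bbrrrrrbbr · max L 67/64 · min R 135/128 -> 269/256
11 of 12 · bbrrrrrbbrr · max L 67/64 · min R 269/256 -> 537/512
12 of 12 · bbrrrrrbbrrb · max L 537/512 · min R 269/256 -> 1075/1024

1075/1024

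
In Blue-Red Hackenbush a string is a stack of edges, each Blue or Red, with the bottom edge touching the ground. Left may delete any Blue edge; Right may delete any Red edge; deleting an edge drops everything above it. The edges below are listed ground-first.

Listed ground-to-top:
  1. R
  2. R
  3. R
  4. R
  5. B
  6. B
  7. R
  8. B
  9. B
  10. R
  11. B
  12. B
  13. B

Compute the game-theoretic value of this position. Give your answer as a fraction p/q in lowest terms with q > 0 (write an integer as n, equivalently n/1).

1 of 13 · R · max L −∞ · min R 0 ⇒ -1
2 of 13 · RR · max L −∞ · min R -1 ⇒ -2
3 of 13 · RRR · max L −∞ · min R -2 ⇒ -3
4 of 13 · RRRR · max L −∞ · min R -3 ⇒ -4
5 of 13 · RRRRB · max L -4 · min R -3 ⇒ -7/2
6 of 13 · RRRRBB · max L -7/2 · min R -3 ⇒ -13/4
7 of 13 · RRRRBBR · max L -7/2 · min R -13/4 ⇒ -27/8
8 of 13 · RRRRBBRB · max L -27/8 · min R -13/4 ⇒ -53/16
9 of 13 · RRRRBBRBB · max L -53/16 · min R -13/4 ⇒ -105/32
10 of 13 · RRRRBBRBBR · max L -53/16 · min R -105/32 ⇒ -211/64
11 of 13 · RRRRBBRBBRB · max L -211/64 · min R -105/32 ⇒ -421/128
12 of 13 · RRRRBBRBBRBB · max L -421/128 · min R -105/32 ⇒ -841/256
13 of 13 · RRRRBBRBBRBBB · max L -841/256 · min R -105/32 ⇒ -1681/512

-1681/512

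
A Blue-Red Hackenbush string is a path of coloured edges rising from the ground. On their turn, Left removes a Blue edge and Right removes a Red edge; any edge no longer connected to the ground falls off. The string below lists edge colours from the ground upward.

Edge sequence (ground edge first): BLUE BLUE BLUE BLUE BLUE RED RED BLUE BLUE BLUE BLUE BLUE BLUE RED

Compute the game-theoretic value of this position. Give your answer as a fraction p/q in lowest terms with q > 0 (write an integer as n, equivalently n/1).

val_1 [B]  L=[0]  R=[∅]  ⇒ 1
val_2 [BB]  L=[0; 1]  R=[∅]  ⇒ 2
val_3 [BBB]  L=[0; 1; 2]  R=[∅]  ⇒ 3
val_4 [BBBB]  L=[0; 1; 2; 3]  R=[∅]  ⇒ 4
val_5 [BBBBB]  L=[0; 1; 2; 3; 4]  R=[∅]  ⇒ 5
val_6 [BBBBBR]  L=[0; 1; 2; 3; 4]  R=[5]  ⇒ 9/2
val_7 [BBBBBRR]  L=[0; 1; 2; 3; 4]  R=[9/2; 5]  ⇒ 17/4
val_8 [BBBBBRRB]  L=[0; 1; 2; 3; 4; 17/4]  R=[9/2; 5]  ⇒ 35/8
val_9 [BBBBBRRBB]  L=[0; 1; 2; 3; 4; 17/4; 35/8]  R=[9/2; 5]  ⇒ 71/16
val_10 [BBBBBRRBBB]  L=[0; 1; 2; 3; 4; 17/4; 35/8; 71/16]  R=[9/2; 5]  ⇒ 143/32
val_11 [BBBBBRRBBBB]  L=[0; 1; 2; 3; 4; 17/4; 35/8; 71/16; 143/32]  R=[9/2; 5]  ⇒ 287/64
val_12 [BBBBBRRBBBBB]  L=[0; 1; 2; 3; 4; 17/4; 35/8; 71/16; 143/32; 287/64]  R=[9/2; 5]  ⇒ 575/128
val_13 [BBBBBRRBBBBBB]  L=[0; 1; 2; 3; 4; 17/4; 35/8; 71/16; 143/32; 287/64; 575/128]  R=[9/2; 5]  ⇒ 1151/256
val_14 [BBBBBRRBBBBBBR]  L=[0; 1; 2; 3; 4; 17/4; 35/8; 71/16; 143/32; 287/64; 575/128]  R=[1151/256; 9/2; 5]  ⇒ 2301/512

2301/512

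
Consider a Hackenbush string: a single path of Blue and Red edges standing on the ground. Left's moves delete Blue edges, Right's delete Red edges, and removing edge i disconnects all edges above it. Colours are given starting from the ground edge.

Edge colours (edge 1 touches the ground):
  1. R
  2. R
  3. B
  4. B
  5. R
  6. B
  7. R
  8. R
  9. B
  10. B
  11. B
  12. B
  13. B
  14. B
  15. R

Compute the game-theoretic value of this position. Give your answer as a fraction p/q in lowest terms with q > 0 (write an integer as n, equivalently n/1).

-11011/8192

1 of 15 · R · max L −∞ · min R 0 -> -1
2 of 15 · RR · max L −∞ · min R -1 -> -2
3 of 15 · RRB · max L -2 · min R -1 -> -3/2
4 of 15 · RRBB · max L -3/2 · min R -1 -> -5/4
5 of 15 · RRBBR · max L -3/2 · min R -5/4 -> -11/8
6 of 15 · RRBBRB · max L -11/8 · min R -5/4 -> -21/16
7 of 15 · RRBBRBR · max L -11/8 · min R -21/16 -> -43/32
8 of 15 · RRBBRBRR · max L -11/8 · min R -43/32 -> -87/64
9 of 15 · RRBBRBRRB · max L -87/64 · min R -43/32 -> -173/128
10 of 15 · RRBBRBRRBB · max L -173/128 · min R -43/32 -> -345/256
11 of 15 · RRBBRBRRBBB · max L -345/256 · min R -43/32 -> -689/512
12 of 15 · RRBBRBRRBBBB · max L -689/512 · min R -43/32 -> -1377/1024
13 of 15 · RRBBRBRRBBBBB · max L -1377/1024 · min R -43/32 -> -2753/2048
14 of 15 · RRBBRBRRBBBBBB · max L -2753/2048 · min R -43/32 -> -5505/4096
15 of 15 · RRBBRBRRBBBBBBR · max L -2753/2048 · min R -5505/4096 -> -11011/8192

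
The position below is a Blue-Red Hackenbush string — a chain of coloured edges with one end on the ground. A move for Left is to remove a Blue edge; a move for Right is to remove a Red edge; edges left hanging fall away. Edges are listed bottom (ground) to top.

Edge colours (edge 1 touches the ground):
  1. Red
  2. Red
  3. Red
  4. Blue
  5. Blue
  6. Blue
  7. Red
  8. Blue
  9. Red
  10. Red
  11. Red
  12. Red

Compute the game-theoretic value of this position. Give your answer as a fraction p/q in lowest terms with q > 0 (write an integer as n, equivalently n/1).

Build G(s[:k]) for k = 1..12, string s = Red Red Red Blue Blue Blue Red Blue Red Red Red Red.
1 of 12 · R · max L −∞ · min R 0 gives -1
2 of 12 · RR · max L −∞ · min R -1 gives -2
3 of 12 · RRR · max L −∞ · min R -2 gives -3
4 of 12 · RRRB · max L -3 · min R -2 gives -5/2
5 of 12 · RRRBB · max L -5/2 · min R -2 gives -9/4
6 of 12 · RRRBBB · max L -9/4 · min R -2 gives -17/8
7 of 12 · RRRBBBR · max L -9/4 · min R -17/8 gives -35/16
8 of 12 · RRRBBBRB · max L -35/16 · min R -17/8 gives -69/32
9 of 12 · RRRBBBRBR · max L -35/16 · min R -69/32 gives -139/64
10 of 12 · RRRBBBRBRR · max L -35/16 · min R -139/64 gives -279/128
11 of 12 · RRRBBBRBRRR · max L -35/16 · min R -279/128 gives -559/256
12 of 12 · RRRBBBRBRRRR · max L -35/16 · min R -559/256 gives -1119/512

-1119/512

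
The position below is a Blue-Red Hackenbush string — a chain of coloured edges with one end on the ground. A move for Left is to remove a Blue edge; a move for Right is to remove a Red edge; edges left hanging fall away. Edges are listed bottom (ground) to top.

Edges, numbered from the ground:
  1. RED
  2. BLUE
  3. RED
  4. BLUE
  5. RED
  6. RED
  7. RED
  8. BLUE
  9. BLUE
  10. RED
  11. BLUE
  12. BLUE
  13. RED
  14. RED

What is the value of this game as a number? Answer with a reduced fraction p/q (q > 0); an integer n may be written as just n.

Recurse on prefixes of the 14-edge string RED BLUE RED BLUE RED RED RED BLUE BLUE RED BLUE BLUE RED RED:
edge 1 of 14 (RED): { — | 0 } -> -1
edge 2 of 14 (BLUE): { -1 | 0 } -> -1/2
edge 3 of 14 (RED): { -1 | -1/2 0 } -> -3/4
edge 4 of 14 (BLUE): { -1 -3/4 | -1/2 0 } -> -5/8
edge 5 of 14 (RED): { -1 -3/4 | -5/8 -1/2 0 } -> -11/16
edge 6 of 14 (RED): { -1 -3/4 | -11/16 -5/8 -1/2 0 } -> -23/32
edge 7 of 14 (RED): { -1 -3/4 | -23/32 -11/16 -5/8 -1/2 0 } -> -47/64
edge 8 of 14 (BLUE): { -1 -3/4 -47/64 | -23/32 -11/16 -5/8 -1/2 0 } -> -93/128
edge 9 of 14 (BLUE): { -1 -3/4 -47/64 -93/128 | -23/32 -11/16 -5/8 -1/2 0 } -> -185/256
edge 10 of 14 (RED): { -1 -3/4 -47/64 -93/128 | -185/256 -23/32 -11/16 -5/8 -1/2 0 } -> -371/512
edge 11 of 14 (BLUE): { -1 -3/4 -47/64 -93/128 -371/512 | -185/256 -23/32 -11/16 -5/8 -1/2 0 } -> -741/1024
edge 12 of 14 (BLUE): { -1 -3/4 -47/64 -93/128 -371/512 -741/1024 | -185/256 -23/32 -11/16 -5/8 -1/2 0 } -> -1481/2048
edge 13 of 14 (RED): { -1 -3/4 -47/64 -93/128 -371/512 -741/1024 | -1481/2048 -185/256 -23/32 -11/16 -5/8 -1/2 0 } -> -2963/4096
edge 14 of 14 (RED): { -1 -3/4 -47/64 -93/128 -371/512 -741/1024 | -2963/4096 -1481/2048 -185/256 -23/32 -11/16 -5/8 -1/2 0 } -> -5927/8192

-5927/8192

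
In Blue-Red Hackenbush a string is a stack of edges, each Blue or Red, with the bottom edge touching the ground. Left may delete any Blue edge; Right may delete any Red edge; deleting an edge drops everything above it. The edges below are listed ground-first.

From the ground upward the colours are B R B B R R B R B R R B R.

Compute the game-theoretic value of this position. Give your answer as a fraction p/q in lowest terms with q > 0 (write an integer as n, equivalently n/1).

Build val(s[:k]) for k = 1..13, string s = B R B B R R B R B R R B R.
edge 1 of 13 (B): { 0 | none } so 1
edge 2 of 13 (R): { 0 | 1 } so 1/2
edge 3 of 13 (B): { 0, 1/2 | 1 } so 3/4
edge 4 of 13 (B): { 0, 1/2, 3/4 | 1 } so 7/8
edge 5 of 13 (R): { 0, 1/2, 3/4 | 7/8, 1 } so 13/16
edge 6 of 13 (R): { 0, 1/2, 3/4 | 13/16, 7/8, 1 } so 25/32
edge 7 of 13 (B): { 0, 1/2, 3/4, 25/32 | 13/16, 7/8, 1 } so 51/64
edge 8 of 13 (R): { 0, 1/2, 3/4, 25/32 | 51/64, 13/16, 7/8, 1 } so 101/128
edge 9 of 13 (B): { 0, 1/2, 3/4, 25/32, 101/128 | 51/64, 13/16, 7/8, 1 } so 203/256
edge 10 of 13 (R): { 0, 1/2, 3/4, 25/32, 101/128 | 203/256, 51/64, 13/16, 7/8, 1 } so 405/512
edge 11 of 13 (R): { 0, 1/2, 3/4, 25/32, 101/128 | 405/512, 203/256, 51/64, 13/16, 7/8, 1 } so 809/1024
edge 12 of 13 (B): { 0, 1/2, 3/4, 25/32, 101/128, 809/1024 | 405/512, 203/256, 51/64, 13/16, 7/8, 1 } so 1619/2048
edge 13 of 13 (R): { 0, 1/2, 3/4, 25/32, 101/128, 809/1024 | 1619/2048, 405/512, 203/256, 51/64, 13/16, 7/8, 1 } so 3237/4096

3237/4096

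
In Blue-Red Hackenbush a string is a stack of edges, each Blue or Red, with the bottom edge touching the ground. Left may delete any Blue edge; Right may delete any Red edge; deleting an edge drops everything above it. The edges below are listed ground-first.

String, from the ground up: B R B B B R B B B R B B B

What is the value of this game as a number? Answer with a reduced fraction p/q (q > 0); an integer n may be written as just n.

3823/4096

1 of 13 · B · max L 0 · min R +∞ → 1
2 of 13 · BR · max L 0 · min R 1 → 1/2
3 of 13 · BRB · max L 1/2 · min R 1 → 3/4
4 of 13 · BRBB · max L 3/4 · min R 1 → 7/8
5 of 13 · BRBBB · max L 7/8 · min R 1 → 15/16
6 of 13 · BRBBBR · max L 7/8 · min R 15/16 → 29/32
7 of 13 · BRBBBRB · max L 29/32 · min R 15/16 → 59/64
8 of 13 · BRBBBRBB · max L 59/64 · min R 15/16 → 119/128
9 of 13 · BRBBBRBBB · max L 119/128 · min R 15/16 → 239/256
10 of 13 · BRBBBRBBBR · max L 119/128 · min R 239/256 → 477/512
11 of 13 · BRBBBRBBBRB · max L 477/512 · min R 239/256 → 955/1024
12 of 13 · BRBBBRBBBRBB · max L 955/1024 · min R 239/256 → 1911/2048
13 of 13 · BRBBBRBBBRBBB · max L 1911/2048 · min R 239/256 → 3823/4096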